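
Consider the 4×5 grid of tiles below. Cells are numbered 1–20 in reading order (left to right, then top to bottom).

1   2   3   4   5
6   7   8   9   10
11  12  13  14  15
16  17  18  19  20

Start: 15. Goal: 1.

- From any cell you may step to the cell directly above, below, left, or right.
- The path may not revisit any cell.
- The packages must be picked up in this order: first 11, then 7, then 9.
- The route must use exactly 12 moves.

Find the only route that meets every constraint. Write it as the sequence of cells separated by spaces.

The waypoints must appear in the order 11, 7, 9, with no cell reused.
Route from 15: left 4 to 11, up 1 to 6, right 3 to 9, up 1 to 4, left 3 to 1 — 12 moves in all.
Check: order respected (11 at step 4, 7 at step 6, 9 at step 8); 12 moves as required.

15 14 13 12 11 6 7 8 9 4 3 2 1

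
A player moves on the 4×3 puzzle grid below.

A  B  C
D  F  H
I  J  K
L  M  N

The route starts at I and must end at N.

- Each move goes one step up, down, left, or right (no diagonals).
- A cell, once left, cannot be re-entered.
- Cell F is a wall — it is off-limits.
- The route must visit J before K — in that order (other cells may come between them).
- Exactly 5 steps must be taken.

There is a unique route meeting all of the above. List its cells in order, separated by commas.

The waypoints must appear in the order J, K, with no cell reused.
Route from I: down 1 to L, right 1 to M, up 1 to J, right 1 to K, down 1 to N — 5 moves in all.
Check: order respected (J at step 3, K at step 4); 5 moves as required.

I, L, M, J, K, N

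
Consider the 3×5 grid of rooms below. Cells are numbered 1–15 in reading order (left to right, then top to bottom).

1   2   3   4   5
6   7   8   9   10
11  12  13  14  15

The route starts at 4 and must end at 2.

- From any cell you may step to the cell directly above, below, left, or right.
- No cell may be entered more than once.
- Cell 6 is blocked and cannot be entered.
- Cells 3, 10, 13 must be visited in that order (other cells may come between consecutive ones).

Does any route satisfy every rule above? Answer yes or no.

yes

One route that works: 4 → 3 → 8 → 9 → 10 → 15 → 14 → 13 → 12 → 7 → 2.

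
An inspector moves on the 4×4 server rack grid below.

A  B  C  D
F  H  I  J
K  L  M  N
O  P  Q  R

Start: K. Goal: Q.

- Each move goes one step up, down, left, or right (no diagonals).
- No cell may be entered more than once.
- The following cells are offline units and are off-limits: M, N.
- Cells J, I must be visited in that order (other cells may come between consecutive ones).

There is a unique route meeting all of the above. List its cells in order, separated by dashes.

The waypoints must appear in the order J, I, with no cell reused.
Route from K: up 2 to A, right 3 to D, down 1 to J, left 2 to H, down 2 to P, right 1 to Q — 11 moves in all.
Check: order respected (J at step 6, I at step 7).

K - F - A - B - C - D - J - I - H - L - P - Q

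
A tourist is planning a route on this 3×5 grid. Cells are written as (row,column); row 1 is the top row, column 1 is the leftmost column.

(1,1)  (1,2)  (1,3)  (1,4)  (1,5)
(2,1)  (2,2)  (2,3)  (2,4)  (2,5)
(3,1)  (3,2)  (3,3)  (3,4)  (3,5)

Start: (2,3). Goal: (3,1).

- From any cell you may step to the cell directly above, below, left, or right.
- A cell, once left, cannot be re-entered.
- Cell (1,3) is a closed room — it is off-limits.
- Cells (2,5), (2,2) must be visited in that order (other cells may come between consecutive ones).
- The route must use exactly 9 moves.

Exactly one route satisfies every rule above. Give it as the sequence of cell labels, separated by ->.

The waypoints must appear in the order (2,5), (2,2), with no cell reused.
Route from (2,3): right 2 to (2,5), down 1 to (3,5), left 3 to (3,2), up 1 to (2,2), left 1 to (2,1), down 1 to (3,1) — 9 moves in all.
Check: order respected ((2,5) at step 2, (2,2) at step 7); 9 moves as required.

(2,3) -> (2,4) -> (2,5) -> (3,5) -> (3,4) -> (3,3) -> (3,2) -> (2,2) -> (2,1) -> (3,1)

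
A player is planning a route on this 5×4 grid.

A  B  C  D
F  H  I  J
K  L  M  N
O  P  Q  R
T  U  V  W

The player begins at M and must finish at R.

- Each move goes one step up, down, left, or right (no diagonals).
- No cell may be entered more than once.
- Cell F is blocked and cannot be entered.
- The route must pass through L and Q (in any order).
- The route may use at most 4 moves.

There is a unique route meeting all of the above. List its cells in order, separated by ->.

The 4-move cap with required stops at L, Q leaves no slack for detours.
Route from M: left 1 to L, down 1 to P, right 2 to R — 4 moves in all.
Check: all required cells visited; 4 ≤ 4 moves.

M -> L -> P -> Q -> R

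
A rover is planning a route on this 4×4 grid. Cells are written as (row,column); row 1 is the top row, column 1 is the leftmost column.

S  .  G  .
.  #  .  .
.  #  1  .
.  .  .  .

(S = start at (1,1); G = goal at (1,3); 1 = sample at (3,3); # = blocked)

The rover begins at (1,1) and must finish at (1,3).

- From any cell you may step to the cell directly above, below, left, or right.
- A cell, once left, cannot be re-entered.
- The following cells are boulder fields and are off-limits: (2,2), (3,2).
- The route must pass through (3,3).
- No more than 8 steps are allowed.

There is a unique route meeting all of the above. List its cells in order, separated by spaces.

(1,1) (2,1) (3,1) (4,1) (4,2) (4,3) (3,3) (2,3) (1,3)

Any route must reach (3,3) and still end at (1,3) within 8 moves, so the order of the required stops is forced.
Route from (1,1): down 3 to (4,1), right 2 to (4,3), up 3 to (1,3) — 8 moves in all.
Check: all required cells visited; 8 ≤ 8 moves.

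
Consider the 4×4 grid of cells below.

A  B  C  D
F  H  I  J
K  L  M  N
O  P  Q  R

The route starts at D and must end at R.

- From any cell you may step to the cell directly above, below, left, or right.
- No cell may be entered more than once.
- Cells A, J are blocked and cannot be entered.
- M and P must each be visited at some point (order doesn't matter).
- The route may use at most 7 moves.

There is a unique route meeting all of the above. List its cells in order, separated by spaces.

The 7-move cap with required stops at M, P leaves no slack for detours.
Route from D: left to C, 2× down (reaching M), left to L, down to P, 2× right (reaching R) — 7 moves in all.
Check: all required cells visited; 7 ≤ 7 moves.

D C I M L P Q R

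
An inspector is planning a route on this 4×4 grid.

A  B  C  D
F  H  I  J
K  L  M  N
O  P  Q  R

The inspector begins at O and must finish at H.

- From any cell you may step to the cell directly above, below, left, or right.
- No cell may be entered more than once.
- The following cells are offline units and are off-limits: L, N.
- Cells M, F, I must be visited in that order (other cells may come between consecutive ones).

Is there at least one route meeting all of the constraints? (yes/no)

Ignoring the required order, 2 revisit-free routes from O to H pass through all of M, F, and I; the waypoint orders that occur are M → I → F (2) — never M → F → I.

no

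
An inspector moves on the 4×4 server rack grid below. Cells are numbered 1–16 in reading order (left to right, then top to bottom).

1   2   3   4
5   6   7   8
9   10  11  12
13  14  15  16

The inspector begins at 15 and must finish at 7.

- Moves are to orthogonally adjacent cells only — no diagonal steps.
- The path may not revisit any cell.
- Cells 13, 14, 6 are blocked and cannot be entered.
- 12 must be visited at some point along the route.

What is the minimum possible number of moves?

Any route passes through 12 somewhere between 15 and 7. Summing Manhattan distances along the two legs (15 → 12 → 7) gives a lower bound of 2 + 2 = 4 moves.
A route of 4 moves achieves this: 15 → 11 → 12 → 8 → 7.
Since 4 matches the lower bound, it is optimal.

4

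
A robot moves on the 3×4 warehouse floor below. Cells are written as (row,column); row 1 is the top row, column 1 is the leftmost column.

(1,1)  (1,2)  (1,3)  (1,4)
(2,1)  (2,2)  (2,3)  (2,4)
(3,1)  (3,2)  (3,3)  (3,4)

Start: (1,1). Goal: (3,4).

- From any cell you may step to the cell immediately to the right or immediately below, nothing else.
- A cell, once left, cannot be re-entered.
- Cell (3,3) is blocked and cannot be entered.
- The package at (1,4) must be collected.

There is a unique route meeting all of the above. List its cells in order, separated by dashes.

(1,1) - (1,2) - (1,3) - (1,4) - (2,4) - (3,4)

Moves only go right or down, so the column and row indices never decrease.
Route from (1,1): right 3 to (1,4), down 2 to (3,4) — 5 moves in all.
Check: all required cells visited.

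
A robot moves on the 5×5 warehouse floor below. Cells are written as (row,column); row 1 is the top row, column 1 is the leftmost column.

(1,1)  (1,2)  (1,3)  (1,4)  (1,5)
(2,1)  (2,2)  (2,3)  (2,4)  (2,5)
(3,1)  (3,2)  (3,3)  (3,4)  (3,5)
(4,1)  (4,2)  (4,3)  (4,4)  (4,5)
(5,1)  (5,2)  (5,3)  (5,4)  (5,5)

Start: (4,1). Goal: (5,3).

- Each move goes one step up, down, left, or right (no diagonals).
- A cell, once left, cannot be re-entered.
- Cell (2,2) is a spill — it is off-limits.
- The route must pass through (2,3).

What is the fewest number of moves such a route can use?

9

Any route passes through (2,3) somewhere between (4,1) and (5,3). Summing Manhattan distances along the two legs ((4,1) → (2,3) → (5,3)) gives a lower bound of 4 + 3 = 7 moves.
The shortest route satisfying every rule uses 9 moves: (4,1) → (3,1) → (2,1) → (1,1) → (1,2) → (1,3) → (2,3) → (3,3) → (4,3) → (5,3).
The bound of 7 isn't tight here; checking systematically, no route of length 7 through 8 satisfies every constraint, so 9 is the minimum.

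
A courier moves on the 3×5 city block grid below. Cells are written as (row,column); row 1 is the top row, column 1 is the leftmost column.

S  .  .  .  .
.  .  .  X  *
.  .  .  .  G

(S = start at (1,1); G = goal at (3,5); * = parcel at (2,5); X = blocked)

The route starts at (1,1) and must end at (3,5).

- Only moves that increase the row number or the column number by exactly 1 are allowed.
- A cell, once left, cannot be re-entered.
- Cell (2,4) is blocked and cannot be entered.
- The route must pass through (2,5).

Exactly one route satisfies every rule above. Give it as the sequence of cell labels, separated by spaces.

Moves only go right or down, so the column and row indices never decrease.
Route from (1,1): right 4 to (1,5), down 2 to (3,5) — 6 moves in all.
Check: all required cells visited.

(1,1) (1,2) (1,3) (1,4) (1,5) (2,5) (3,5)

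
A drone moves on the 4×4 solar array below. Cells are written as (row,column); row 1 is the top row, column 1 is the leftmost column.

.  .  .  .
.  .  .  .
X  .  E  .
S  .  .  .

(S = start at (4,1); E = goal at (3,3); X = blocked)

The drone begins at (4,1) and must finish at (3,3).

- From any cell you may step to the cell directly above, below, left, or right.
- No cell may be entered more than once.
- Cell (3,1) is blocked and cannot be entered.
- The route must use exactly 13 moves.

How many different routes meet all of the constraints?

5

Need simple routes of exactly 13 moves from (4,1) to (3,3) (Manhattan distance 3, so 5 moves are spent on a detour and 5 undoing it).
Enumerating: (4,1) (4,2) (3,2) (2,2) (2,1) (1,1) (1,2) (1,3) (2,3) (2,4) (3,4) (4,4) (4,3) (3,3) | (4,1) (4,2) (3,2) (2,2) (2,1) (1,1) (1,2) (1,3) (1,4) (2,4) (3,4) (4,4) (4,3) (3,3) | (4,1) (4,2) (4,3) (4,4) (3,4) (2,4) (1,4) (1,3) (1,2) (1,1) (2,1) (2,2) (3,2) (3,3) | (4,1) (4,2) (4,3) (4,4) (3,4) (2,4) (1,4) (1,3) (1,2) (1,1) (2,1) (2,2) (2,3) (3,3) | (4,1) (4,2) (4,3) (4,4) (3,4) (2,4) (2,3) (1,3) (1,2) (1,1) (2,1) (2,2) (3,2) (3,3).
That gives 5 routes.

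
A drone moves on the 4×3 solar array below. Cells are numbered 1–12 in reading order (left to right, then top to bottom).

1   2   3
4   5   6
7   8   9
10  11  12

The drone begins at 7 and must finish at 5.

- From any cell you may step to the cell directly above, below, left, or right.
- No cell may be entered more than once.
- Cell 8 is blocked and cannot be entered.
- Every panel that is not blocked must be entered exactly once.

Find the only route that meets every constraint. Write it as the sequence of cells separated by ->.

7 -> 10 -> 11 -> 12 -> 9 -> 6 -> 3 -> 2 -> 1 -> 4 -> 5

Need to visit all 11 open cells exactly once, starting at 7 and ending at 5.
Cell 3 has only two open neighbours (6 and 2), so the path must pass straight through it: one of those is the cell it's entered from and the other is where it exits.
Route from 7: down to 10, 2× right (reaching 12), 3× up (reaching 3), 2× left (reaching 1), down to 4, right to 5 — 10 moves in all.
Check: all 11 open cells covered.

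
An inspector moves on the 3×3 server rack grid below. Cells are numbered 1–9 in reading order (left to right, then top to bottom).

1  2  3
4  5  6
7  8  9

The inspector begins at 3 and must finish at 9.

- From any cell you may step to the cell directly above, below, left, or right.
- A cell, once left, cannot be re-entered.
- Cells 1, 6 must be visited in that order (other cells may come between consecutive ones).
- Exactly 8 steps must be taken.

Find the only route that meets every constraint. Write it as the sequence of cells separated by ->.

The waypoints must appear in the order 1, 6, with no cell reused.
Route from 3: 2× left (reaching 1), 2× down (reaching 7), right to 8, up to 5, right to 6, down to 9 — 8 moves in all.
Check: order respected (1 at step 2, 6 at step 7); 8 moves as required.

3 -> 2 -> 1 -> 4 -> 7 -> 8 -> 5 -> 6 -> 9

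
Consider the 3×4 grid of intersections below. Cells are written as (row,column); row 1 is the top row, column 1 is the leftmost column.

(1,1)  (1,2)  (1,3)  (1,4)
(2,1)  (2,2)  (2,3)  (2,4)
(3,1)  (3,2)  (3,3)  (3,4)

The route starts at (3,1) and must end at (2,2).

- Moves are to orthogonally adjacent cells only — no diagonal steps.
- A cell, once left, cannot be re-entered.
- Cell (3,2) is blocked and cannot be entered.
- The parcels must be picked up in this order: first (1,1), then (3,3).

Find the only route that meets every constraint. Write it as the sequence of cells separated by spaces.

The waypoints must appear in the order (1,1), (3,3), with no cell reused.
Route from (3,1): up 2 to (1,1), right 3 to (1,4), down 2 to (3,4), left 1 to (3,3), up 1 to (2,3), left 1 to (2,2) — 10 moves in all.
Check: order respected ((1,1) at step 2, (3,3) at step 8).

(3,1) (2,1) (1,1) (1,2) (1,3) (1,4) (2,4) (3,4) (3,3) (2,3) (2,2)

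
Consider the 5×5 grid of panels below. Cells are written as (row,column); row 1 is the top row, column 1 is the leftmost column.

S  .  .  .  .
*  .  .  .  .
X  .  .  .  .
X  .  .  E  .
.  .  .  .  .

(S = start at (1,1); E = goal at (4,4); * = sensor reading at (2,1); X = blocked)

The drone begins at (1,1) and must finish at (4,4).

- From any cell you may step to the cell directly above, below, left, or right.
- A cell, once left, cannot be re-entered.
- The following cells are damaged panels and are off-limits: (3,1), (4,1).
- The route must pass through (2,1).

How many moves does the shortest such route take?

6

Any route passes through (2,1) somewhere between (1,1) and (4,4). Summing Manhattan distances along the two legs ((1,1) → (2,1) → (4,4)) gives a lower bound of 1 + 5 = 6 moves.
A route of 6 moves achieves this: (1,1) → (2,1) → (2,2) → (3,2) → (4,2) → (4,3) → (4,4).
Since 6 matches the lower bound, it is optimal.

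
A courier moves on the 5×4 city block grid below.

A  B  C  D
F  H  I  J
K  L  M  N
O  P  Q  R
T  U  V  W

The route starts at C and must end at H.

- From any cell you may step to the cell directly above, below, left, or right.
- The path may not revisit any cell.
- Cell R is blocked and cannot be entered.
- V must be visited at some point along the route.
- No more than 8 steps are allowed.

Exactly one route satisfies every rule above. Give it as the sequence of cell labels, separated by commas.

The 8-move cap with required stops at V leaves no slack for detours.
Route from C: 4× down (reaching V), left to U, 3× up (reaching H) — 8 moves in all.
Check: all required cells visited; 8 ≤ 8 moves.

C, I, M, Q, V, U, P, L, H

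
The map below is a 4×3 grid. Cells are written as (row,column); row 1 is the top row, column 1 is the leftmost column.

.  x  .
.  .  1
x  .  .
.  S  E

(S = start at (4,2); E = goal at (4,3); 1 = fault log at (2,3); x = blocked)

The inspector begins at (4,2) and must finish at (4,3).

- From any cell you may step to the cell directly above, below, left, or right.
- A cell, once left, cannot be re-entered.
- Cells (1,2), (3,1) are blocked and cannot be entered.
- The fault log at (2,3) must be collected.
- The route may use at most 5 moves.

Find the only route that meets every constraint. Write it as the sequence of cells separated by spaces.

(4,2) (3,2) (2,2) (2,3) (3,3) (4,3)

The 5-move cap with required stops at (2,3) leaves no slack for detours.
Route from (4,2): up 2 to (2,2), right 1 to (2,3), down 2 to (4,3) — 5 moves in all.
Check: all required cells visited; 5 ≤ 5 moves.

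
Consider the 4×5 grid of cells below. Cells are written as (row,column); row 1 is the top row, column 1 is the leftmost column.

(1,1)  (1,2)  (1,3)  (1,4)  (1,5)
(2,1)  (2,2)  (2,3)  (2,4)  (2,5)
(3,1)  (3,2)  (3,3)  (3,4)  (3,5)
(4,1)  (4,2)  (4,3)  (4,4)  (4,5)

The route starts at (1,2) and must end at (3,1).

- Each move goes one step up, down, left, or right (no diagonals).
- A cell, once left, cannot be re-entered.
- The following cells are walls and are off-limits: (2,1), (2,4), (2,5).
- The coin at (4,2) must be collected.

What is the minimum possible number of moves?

Any route passes through (4,2) somewhere between (1,2) and (3,1). Summing Manhattan distances along the two legs ((1,2) → (4,2) → (3,1)) gives a lower bound of 3 + 2 = 5 moves.
A route of 5 moves achieves this: (1,2) → (2,2) → (3,2) → (4,2) → (4,1) → (3,1).
Since 5 matches the lower bound, it is optimal.

5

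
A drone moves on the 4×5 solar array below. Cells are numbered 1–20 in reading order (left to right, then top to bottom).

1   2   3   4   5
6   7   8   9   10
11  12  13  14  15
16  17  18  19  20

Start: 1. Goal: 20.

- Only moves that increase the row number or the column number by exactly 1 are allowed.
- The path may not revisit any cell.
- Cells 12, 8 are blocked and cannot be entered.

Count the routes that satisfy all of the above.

5

A right/down-only route from 1 to 20 makes exactly 3 down-moves and 4 right-moves in some order.
With no other constraints that would be C(7,3) = 35 routes.
Subtract routes through each blocked cell (inclusion–exclusion for overlaps): − through 8: 18 − through 12: 12 → 5.
That gives 5 routes.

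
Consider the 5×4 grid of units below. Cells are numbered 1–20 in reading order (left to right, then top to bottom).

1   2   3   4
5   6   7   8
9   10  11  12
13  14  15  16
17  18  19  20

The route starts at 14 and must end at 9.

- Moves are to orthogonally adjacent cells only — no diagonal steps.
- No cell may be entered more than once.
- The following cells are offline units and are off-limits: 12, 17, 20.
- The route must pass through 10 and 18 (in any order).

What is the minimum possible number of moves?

6

Any route passes through 10 and 18 in some order between 14 and 9. Summing Manhattan distances along each leg and taking the cheapest ordering (14 → 18 → 10 → 9) gives a lower bound of 1 + 2 + 1 = 4 moves.
The shortest route satisfying every rule uses 6 moves: 14 → 18 → 19 → 15 → 11 → 10 → 9.
The no-revisit rule (legs can't share cells) pushes the minimum above the 4-move bound; an exhaustive check rules out every length from 4 to 5, leaving 6 as the minimum.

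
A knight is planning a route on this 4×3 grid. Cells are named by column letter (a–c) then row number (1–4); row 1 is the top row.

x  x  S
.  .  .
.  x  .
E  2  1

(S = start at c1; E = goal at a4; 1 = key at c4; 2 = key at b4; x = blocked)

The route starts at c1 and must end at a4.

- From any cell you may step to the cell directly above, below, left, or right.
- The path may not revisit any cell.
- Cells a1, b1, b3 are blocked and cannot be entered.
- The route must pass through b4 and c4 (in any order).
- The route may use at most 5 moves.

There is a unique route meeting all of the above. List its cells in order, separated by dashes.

c1 - c2 - c3 - c4 - b4 - a4

Any route must reach b4 and c4 and still end at a4 within 5 moves, so the order of the required stops is forced.
Route from c1: 3× down (reaching c4), 2× left (reaching a4) — 5 moves in all.
Check: all required cells visited; 5 ≤ 5 moves.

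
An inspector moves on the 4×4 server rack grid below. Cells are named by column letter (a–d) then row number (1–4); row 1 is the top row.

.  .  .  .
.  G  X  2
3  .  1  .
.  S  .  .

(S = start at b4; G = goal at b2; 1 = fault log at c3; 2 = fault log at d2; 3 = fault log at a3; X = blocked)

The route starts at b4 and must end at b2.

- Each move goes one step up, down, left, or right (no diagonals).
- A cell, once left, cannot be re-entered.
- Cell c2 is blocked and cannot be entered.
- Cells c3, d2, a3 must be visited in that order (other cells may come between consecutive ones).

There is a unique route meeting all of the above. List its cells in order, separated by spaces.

The waypoints must appear in the order c3, d2, a3, with no cell reused.
Route from b4: right 1 to c4, up 1 to c3, right 1 to d3, up 2 to d1, left 3 to a1, down 2 to a3, right 1 to b3, up 1 to b2 — 12 moves in all.
Check: order respected (1 at step 2, 2 at step 4, 3 at step 10).

b4 c4 c3 d3 d2 d1 c1 b1 a1 a2 a3 b3 b2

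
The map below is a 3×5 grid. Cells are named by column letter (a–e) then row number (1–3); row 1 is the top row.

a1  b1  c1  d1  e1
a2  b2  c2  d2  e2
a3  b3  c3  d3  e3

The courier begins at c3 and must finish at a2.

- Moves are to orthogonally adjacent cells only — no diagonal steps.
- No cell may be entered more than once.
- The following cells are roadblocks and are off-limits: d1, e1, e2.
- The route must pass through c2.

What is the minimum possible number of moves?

3

Any route passes through c2 somewhere between c3 and a2. Summing Manhattan distances along the two legs (c3 → c2 → a2) gives a lower bound of 1 + 2 = 3 moves.
A route of 3 moves achieves this: c3 → c2 → b2 → a2.
Since 3 matches the lower bound, it is optimal.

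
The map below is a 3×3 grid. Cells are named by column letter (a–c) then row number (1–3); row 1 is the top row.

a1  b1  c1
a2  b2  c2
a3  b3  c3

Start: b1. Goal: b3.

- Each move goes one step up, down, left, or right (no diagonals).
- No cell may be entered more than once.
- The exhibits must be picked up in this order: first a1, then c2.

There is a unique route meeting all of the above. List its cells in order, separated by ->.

The waypoints must appear in the order a1, c2, with no cell reused.
Route from b1: left 1 to a1, down 1 to a2, right 2 to c2, down 1 to c3, left 1 to b3 — 6 moves in all.
Check: order respected (a1 at step 1, c2 at step 4).

b1 -> a1 -> a2 -> b2 -> c2 -> c3 -> b3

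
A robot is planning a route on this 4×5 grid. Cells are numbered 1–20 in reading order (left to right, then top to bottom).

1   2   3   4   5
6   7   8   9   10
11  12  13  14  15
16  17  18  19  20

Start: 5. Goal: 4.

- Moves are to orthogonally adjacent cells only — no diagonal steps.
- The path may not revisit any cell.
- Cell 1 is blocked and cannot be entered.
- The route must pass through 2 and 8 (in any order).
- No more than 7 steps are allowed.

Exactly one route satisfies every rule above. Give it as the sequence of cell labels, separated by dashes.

5 - 10 - 9 - 8 - 7 - 2 - 3 - 4

The budget equals the shortest possible length, so every move has to be on a shortest route through the required cells.
Route from 5: down to 10, 3× left (reaching 7), up to 2, 2× right (reaching 4) — 7 moves in all.
Check: all required cells visited; 7 ≤ 7 moves.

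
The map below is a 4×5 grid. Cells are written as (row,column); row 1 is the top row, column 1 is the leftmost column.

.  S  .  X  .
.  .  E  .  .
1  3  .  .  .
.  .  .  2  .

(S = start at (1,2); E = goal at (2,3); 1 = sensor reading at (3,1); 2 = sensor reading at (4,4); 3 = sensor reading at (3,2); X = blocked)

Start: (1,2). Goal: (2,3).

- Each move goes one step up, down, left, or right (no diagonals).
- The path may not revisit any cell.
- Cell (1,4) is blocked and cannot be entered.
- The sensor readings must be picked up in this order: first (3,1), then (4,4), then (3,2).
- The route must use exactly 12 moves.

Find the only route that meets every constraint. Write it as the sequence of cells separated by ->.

The waypoints must appear in the order (3,1), (4,4), (3,2), with no cell reused.
Route from (1,2): left to (1,1), 3× down (reaching (4,1)), 3× right (reaching (4,4)), up to (3,4), 2× left (reaching (3,2)), up to (2,2), right to (2,3) — 12 moves in all.
Check: order respected (1 at step 3, 2 at step 7, 3 at step 10); 12 moves as required.

(1,2) -> (1,1) -> (2,1) -> (3,1) -> (4,1) -> (4,2) -> (4,3) -> (4,4) -> (3,4) -> (3,3) -> (3,2) -> (2,2) -> (2,3)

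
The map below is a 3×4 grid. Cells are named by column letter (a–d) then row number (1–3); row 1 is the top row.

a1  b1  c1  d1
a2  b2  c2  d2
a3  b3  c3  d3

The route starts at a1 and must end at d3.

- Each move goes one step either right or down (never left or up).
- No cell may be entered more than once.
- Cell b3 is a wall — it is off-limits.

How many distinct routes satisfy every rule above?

7

A right/down-only route from a1 to d3 makes exactly 2 down-moves and 3 right-moves in some order.
With no other constraints that would be C(5,2) = 10 routes.
Subtract routes through each blocked cell (inclusion–exclusion for overlaps): − through b3: 3 → 7.
That gives 7 routes.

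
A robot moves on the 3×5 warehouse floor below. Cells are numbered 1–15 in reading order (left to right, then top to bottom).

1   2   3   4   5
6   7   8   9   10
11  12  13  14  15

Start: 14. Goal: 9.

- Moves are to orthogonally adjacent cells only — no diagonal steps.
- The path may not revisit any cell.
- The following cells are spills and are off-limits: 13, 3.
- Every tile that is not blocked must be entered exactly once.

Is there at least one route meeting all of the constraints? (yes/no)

Colour the cells like a checkerboard: each orthogonal step flips colour, so a Hamiltonian route alternates colours. Here there are 6 cells of one colour and 7 of the other, with start on the opposite colour to the goal — the counts and endpoints can't be arranged into an alternating sequence of length 13, so no Hamiltonian route exists.

no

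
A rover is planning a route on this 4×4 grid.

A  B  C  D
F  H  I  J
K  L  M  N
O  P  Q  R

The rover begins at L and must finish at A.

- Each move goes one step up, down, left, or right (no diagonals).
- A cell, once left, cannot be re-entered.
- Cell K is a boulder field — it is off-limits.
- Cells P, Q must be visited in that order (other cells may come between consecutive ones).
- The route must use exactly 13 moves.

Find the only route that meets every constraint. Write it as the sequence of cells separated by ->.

The waypoints must appear in the order P, Q, with no cell reused.
Route from L: down to P, 2× right (reaching R), up to N, left to M, up to I, right to J, up to D, 2× left (reaching B), down to H, left to F, up to A — 13 moves in all.
Check: order respected (P at step 1, Q at step 2); 13 moves as required.

L -> P -> Q -> R -> N -> M -> I -> J -> D -> C -> B -> H -> F -> A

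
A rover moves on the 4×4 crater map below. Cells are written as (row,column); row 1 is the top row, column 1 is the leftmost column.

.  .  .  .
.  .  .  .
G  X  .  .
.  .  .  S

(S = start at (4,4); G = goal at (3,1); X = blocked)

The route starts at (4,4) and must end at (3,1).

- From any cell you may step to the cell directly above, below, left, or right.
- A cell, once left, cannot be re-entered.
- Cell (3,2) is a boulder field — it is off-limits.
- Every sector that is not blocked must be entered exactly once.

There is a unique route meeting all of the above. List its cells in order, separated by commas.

(4,4), (3,4), (2,4), (1,4), (1,3), (1,2), (1,1), (2,1), (2,2), (2,3), (3,3), (4,3), (4,2), (4,1), (3,1)

Need to visit all 15 open cells exactly once, starting at (4,4) and ending at (3,1).
Route from (4,4): 3× up (reaching (1,4)), 3× left (reaching (1,1)), down to (2,1), 2× right (reaching (2,3)), 2× down (reaching (4,3)), 2× left (reaching (4,1)), up to (3,1) — 14 moves in all.
Check: all 15 open cells covered.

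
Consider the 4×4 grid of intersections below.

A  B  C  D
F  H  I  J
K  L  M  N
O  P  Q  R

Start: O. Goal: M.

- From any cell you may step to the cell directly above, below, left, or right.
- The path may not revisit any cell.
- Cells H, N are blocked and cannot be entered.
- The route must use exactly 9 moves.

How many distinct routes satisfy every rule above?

2

Need simple routes of exactly 9 moves from O to M (Manhattan distance 3, so 3 moves are spent on a detour and 3 undoing it).
Enumerating: O K F A B C D J I M | O P L K F A B C I M.
That gives 2 routes.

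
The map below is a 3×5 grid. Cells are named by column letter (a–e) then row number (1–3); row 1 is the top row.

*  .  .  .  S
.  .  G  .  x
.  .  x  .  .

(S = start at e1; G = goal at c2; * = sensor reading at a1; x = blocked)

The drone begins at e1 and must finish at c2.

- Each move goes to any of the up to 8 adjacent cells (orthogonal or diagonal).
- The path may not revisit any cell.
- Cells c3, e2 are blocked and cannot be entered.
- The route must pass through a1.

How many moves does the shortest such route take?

6

Any route passes through a1 somewhere between e1 and c2. Summing Chebyshev distances along the two legs (e1 → a1 → c2) gives a lower bound of 4 + 2 = 6 moves.
A route of 6 moves achieves this: e1 → d1 → c1 → b1 → a1 → b2 → c2.
Since 6 matches the lower bound, it is optimal.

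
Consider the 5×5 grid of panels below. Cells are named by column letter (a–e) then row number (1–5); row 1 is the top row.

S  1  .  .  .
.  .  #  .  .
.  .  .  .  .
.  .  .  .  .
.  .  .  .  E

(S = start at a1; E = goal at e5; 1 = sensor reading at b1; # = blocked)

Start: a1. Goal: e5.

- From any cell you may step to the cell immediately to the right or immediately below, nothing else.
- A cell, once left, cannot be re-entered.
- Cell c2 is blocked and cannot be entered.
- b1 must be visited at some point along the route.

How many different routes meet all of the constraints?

15

A right/down-only route from a1 to e5 makes exactly 4 down-moves and 4 right-moves in some order.
With no other constraints that would be C(8,4) = 70 routes.
Split at b1 and multiply the segment counts (each segment already excludes blocked cells): a1→b1: 1; b1→e5: 15; product = 15.
That gives 15 routes.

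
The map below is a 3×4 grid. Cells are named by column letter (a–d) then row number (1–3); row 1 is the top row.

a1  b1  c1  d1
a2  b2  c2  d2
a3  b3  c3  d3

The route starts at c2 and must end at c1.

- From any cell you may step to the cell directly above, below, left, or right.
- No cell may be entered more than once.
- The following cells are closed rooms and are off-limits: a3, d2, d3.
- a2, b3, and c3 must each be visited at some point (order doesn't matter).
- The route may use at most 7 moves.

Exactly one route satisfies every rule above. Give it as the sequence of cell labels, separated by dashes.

Any route must reach a2, b3, and c3 and still end at c1 within 7 moves, so the order of the required stops is forced.
Route from c2: down 1 to c3, left 1 to b3, up 1 to b2, left 1 to a2, up 1 to a1, right 2 to c1 — 7 moves in all.
Check: all required cells visited; 7 ≤ 7 moves.

c2 - c3 - b3 - b2 - a2 - a1 - b1 - c1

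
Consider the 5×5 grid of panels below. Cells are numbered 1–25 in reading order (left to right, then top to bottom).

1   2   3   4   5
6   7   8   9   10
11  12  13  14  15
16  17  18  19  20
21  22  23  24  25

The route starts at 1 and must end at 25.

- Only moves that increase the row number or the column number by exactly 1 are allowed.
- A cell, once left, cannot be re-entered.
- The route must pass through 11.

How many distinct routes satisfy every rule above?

A right/down-only route from 1 to 25 makes exactly 4 down-moves and 4 right-moves in some order.
With no other constraints that would be C(8,4) = 70 routes.
Split at 11 and multiply the segment counts: 1→11: 1; 11→25: 15; product = 15.
That gives 15 routes.

15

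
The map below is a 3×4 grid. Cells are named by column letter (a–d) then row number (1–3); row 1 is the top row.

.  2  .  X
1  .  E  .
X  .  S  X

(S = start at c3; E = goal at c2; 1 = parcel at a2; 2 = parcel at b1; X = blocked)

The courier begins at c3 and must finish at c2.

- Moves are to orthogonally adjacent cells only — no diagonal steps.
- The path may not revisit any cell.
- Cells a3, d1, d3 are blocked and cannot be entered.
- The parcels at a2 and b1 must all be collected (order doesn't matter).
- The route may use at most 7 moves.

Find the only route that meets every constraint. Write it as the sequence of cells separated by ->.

c3 -> b3 -> b2 -> a2 -> a1 -> b1 -> c1 -> c2

The 7-move cap with required stops at a2, b1 leaves no slack for detours.
Route from c3: left 1 to b3, up 1 to b2, left 1 to a2, up 1 to a1, right 2 to c1, down 1 to c2 — 7 moves in all.
Check: all required cells visited; 7 ≤ 7 moves.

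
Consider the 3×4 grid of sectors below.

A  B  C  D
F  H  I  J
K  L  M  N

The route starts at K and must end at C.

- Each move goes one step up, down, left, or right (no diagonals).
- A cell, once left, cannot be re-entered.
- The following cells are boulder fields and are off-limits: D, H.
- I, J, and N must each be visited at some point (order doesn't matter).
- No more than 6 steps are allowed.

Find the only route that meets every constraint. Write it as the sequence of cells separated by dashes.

Any route must reach I, J, and N and still end at C within 6 moves, so the order of the required stops is forced.
Route from K: 3× right (reaching N), up to J, left to I, up to C — 6 moves in all.
Check: all required cells visited; 6 ≤ 6 moves.

K - L - M - N - J - I - C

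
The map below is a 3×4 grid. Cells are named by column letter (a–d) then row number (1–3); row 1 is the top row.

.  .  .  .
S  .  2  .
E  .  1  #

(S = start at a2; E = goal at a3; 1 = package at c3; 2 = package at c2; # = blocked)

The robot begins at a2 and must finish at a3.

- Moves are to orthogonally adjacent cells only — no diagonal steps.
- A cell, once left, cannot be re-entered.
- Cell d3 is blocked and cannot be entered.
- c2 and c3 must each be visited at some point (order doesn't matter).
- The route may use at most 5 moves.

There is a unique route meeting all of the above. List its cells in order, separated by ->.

a2 -> b2 -> c2 -> c3 -> b3 -> a3

The budget equals the shortest possible length, so every move has to be on a shortest route through the required cells.
Route from a2: 2× right (reaching c2), down to c3, 2× left (reaching a3) — 5 moves in all.
Check: all required cells visited; 5 ≤ 5 moves.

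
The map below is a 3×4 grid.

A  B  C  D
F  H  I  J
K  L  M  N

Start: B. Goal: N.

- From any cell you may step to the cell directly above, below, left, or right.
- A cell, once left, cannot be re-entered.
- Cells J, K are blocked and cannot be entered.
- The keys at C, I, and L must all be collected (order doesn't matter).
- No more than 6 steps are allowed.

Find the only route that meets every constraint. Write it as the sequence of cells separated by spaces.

B C I H L M N

The 6-move cap with required stops at C, I, L leaves no slack for detours.
Route from B: right 1 to C, down 1 to I, left 1 to H, down 1 to L, right 2 to N — 6 moves in all.
Check: all required cells visited; 6 ≤ 6 moves.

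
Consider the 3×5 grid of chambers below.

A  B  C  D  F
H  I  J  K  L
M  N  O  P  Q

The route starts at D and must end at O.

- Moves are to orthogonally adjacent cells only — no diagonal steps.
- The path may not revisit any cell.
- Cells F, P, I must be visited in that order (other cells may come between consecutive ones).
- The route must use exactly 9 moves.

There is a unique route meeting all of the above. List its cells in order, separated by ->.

D -> F -> L -> Q -> P -> K -> J -> I -> N -> O

The waypoints must appear in the order F, P, I, with no cell reused.
Route from D: right 1 to F, down 2 to Q, left 1 to P, up 1 to K, left 2 to I, down 1 to N, right 1 to O — 9 moves in all.
Check: order respected (F at step 1, P at step 4, I at step 7); 9 moves as required.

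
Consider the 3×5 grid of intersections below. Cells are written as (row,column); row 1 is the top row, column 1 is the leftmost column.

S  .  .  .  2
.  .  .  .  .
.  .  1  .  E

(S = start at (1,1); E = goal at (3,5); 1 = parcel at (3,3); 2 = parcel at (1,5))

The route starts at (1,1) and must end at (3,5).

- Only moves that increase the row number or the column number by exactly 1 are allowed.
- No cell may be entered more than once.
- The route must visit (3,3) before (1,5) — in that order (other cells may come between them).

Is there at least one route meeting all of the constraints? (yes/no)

(1,5) lies above (3,3), so going from (3,3) to (1,5) would need an upward move — but moves only go right/down, so (3,3) cannot be visited before (1,5).

no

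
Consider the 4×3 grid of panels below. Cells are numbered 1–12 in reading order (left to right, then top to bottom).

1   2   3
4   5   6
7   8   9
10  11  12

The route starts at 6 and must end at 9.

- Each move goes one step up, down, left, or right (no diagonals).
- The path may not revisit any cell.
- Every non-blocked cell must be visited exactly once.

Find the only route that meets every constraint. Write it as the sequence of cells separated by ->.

Need to visit all 12 open cells exactly once, starting at 6 and ending at 9.
Route from 6: up to 3, 2× left (reaching 1), down to 4, right to 5, down to 8, left to 7, down to 10, 2× right (reaching 12), up to 9 — 11 moves in all.
Check: all 12 open cells covered.

6 -> 3 -> 2 -> 1 -> 4 -> 5 -> 8 -> 7 -> 10 -> 11 -> 12 -> 9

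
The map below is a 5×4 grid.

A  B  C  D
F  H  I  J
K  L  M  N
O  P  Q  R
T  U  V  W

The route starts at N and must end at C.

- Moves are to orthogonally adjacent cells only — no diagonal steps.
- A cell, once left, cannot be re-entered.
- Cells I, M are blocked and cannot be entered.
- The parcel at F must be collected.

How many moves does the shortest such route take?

Any route passes through F somewhere between N and C. Summing Manhattan distances along the two legs (N → F → C) gives a lower bound of 4 + 3 = 7 moves.
That bound ignores the blocked cells. Measuring each leg by the fewest moves that actually steer around them (N→F: 6; F→C: 3) raises the lower bound to 9.
A route of 9 moves exists: N → R → Q → P → L → H → F → A → B → C.
Since 9 matches that lower bound, it is optimal.

9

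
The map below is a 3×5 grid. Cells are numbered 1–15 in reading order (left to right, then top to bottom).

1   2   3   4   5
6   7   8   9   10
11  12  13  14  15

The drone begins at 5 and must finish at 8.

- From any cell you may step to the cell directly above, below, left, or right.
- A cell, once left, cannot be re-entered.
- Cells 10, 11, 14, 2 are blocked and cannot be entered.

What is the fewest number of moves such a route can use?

3

The Manhattan distance from 5 to 8 is |1−2| + |5−3| = 3, so at least 3 moves are needed.
A route of 3 moves achieves this: 5 → 4 → 9 → 8.
Since 3 matches the lower bound, it is optimal.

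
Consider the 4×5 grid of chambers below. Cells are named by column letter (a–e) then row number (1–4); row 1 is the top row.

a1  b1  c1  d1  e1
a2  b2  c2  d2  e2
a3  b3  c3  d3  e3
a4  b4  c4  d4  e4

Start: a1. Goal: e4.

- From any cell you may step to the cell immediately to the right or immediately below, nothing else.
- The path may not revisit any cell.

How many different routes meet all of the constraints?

A right/down-only route from a1 to e4 makes exactly 3 down-moves and 4 right-moves in some order.
With no other constraints that would be C(7,3) = 35 routes.
That gives 35 routes.

35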